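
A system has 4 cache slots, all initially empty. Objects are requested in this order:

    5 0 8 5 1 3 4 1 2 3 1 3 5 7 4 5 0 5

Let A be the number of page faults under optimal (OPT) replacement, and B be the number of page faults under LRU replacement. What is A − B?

-1

Under OPT: F F F . F F F . F . . . . F F . F . → 10 faults.
Under LRU: F F F . F F F . F . . . F F F . F . → 11 faults.
A − B = 10 − 11 = -1.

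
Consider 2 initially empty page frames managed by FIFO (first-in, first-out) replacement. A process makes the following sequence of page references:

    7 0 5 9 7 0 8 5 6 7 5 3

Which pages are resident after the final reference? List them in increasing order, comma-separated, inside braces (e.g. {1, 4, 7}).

{3, 5}

7 → miss, frames (7)
0 → miss, frames (7 0)
5 → miss, evict 7, frames (0 5)
9 → miss, evict 0, frames (5 9)
7 → miss, evict 5, frames (9 7)
0 → miss, evict 9, frames (7 0)
8 → miss, evict 7, frames (0 8)
5 → miss, evict 0, frames (8 5)
6 → miss, evict 8, frames (5 6)
7 → miss, evict 5, frames (6 7)
5 → miss, evict 6, frames (7 5)
3 → miss, evict 7, frames (5 3)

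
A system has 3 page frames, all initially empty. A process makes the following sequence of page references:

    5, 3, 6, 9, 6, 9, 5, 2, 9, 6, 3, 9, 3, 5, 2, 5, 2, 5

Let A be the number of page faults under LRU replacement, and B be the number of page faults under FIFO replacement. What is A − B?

Under LRU: F F F F . . F F . F F . . F F . . . → 10 faults.
Under FIFO: F F F F . . F F . F F F . F F . . . → 11 faults.
A − B = 10 − 11 = -1.

-1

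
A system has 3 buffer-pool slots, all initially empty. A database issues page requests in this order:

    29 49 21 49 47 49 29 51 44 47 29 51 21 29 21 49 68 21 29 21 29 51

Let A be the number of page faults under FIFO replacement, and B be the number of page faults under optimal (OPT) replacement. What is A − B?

5

Under FIFO: F F F . F . F F F F F F F . . F F . F F . F → 16 faults.
Under OPT: F F F . F . . F F . . F F . . F F . . . . F → 11 faults.
A − B = 16 − 11 = 5.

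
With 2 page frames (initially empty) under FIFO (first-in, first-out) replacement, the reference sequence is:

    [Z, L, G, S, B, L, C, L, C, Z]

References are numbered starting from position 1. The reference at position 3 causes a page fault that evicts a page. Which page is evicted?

pos 1: Z -> miss, frames (Z)
pos 2: L -> miss, frames (Z L)
pos 3: G -> miss, evict Z, frames (L G)
At position 3, page Z is evicted.

Z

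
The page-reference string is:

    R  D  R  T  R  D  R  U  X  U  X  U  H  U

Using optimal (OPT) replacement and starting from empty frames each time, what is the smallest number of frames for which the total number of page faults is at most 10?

f=1: 14 faults
f=2: 7 faults
f=3: 6 faults
f=4: 6 faults
f=5: 6 faults
f=6: 6 faults
Smallest f with faults ≤ 10 is 2.

2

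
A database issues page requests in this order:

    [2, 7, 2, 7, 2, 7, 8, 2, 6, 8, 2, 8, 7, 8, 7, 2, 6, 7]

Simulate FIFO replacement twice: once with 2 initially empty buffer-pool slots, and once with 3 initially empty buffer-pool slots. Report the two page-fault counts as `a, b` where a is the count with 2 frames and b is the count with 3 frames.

2 frames: F F . . . . F F F F F . F F . F F F → 12 faults.
3 frames: F F . . . . F . F . F . F F . . F . → 8 faults.
8 < 12: adding a frame reduced faults, as is typical.

12, 8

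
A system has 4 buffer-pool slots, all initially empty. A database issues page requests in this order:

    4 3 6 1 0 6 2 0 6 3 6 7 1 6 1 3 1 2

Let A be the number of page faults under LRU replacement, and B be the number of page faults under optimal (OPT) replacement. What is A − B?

2

Under LRU: F F F F F . F . . F . F F . . . . F → 10 faults.
Under OPT: F F F F F . F . . . . F F . . . . . → 8 faults.
A − B = 10 − 8 = 2.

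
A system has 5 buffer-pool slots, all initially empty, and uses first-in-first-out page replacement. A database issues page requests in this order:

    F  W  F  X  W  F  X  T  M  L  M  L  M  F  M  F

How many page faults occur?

7

F → miss, frames {F}
W → miss, frames {F,W}
F → hit
X → miss, frames {F,W,X}
W → hit
F → hit
X → hit
T → miss, frames {F,W,X,T}
M → miss, frames {F,W,X,T,M}
L → miss, evict F, frames {W,X,T,M,L}
M → hit
L → hit
M → hit
F → miss, evict W, frames {X,T,M,L,F}
M → hit
F → hit
Page faults: 7.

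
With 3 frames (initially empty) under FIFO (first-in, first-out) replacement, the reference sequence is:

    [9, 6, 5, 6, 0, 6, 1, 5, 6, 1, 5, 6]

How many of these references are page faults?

7

9: miss, frames (9)
6: miss, frames (9 6)
5: miss, frames (9 6 5)
6: hit
0: miss, evict 9, frames (6 5 0)
6: hit
1: miss, evict 6, frames (5 0 1)
5: hit
6: miss, evict 5, frames (0 1 6)
1: hit
5: miss, evict 0, frames (1 6 5)
6: hit
Page faults: 7.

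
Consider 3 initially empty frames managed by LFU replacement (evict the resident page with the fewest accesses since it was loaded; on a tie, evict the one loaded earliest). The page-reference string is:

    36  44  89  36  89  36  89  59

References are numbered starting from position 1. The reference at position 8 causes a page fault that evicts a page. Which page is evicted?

44

pos 1: 36 -> miss, frames [36]
pos 2: 44 -> miss, frames [36, 44]
pos 3: 89 -> miss, frames [36, 44, 89]
pos 4: 36 -> hit
pos 5: 89 -> hit
pos 6: 36 -> hit
pos 7: 89 -> hit
pos 8: 59 -> miss, evict 44, frames [36, 89, 59]
At position 8, page 44 is evicted.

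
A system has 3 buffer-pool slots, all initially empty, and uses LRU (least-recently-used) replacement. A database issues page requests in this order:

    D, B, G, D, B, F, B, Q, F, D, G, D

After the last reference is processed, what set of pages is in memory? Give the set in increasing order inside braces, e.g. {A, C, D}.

{D, F, G}

D -> miss, frames {D}
B -> miss, frames {D,B}
G -> miss, frames {D,B,G}
D -> hit
B -> hit
F -> miss, evict G, frames {D,B,F}
B -> hit
Q -> miss, evict D, frames {F,B,Q}
F -> hit
D -> miss, evict B, frames {Q,F,D}
G -> miss, evict Q, frames {F,D,G}
D -> hit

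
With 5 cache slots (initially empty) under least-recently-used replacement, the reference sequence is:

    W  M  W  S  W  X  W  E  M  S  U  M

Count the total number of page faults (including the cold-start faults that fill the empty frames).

W: miss, frames (W)
M: miss, frames (W M)
W: hit
S: miss, frames (M W S)
W: hit
X: miss, frames (M S W X)
W: hit
E: miss, frames (M S X W E)
M: hit
S: hit
U: miss, evict X, frames (W E M S U)
M: hit
Page faults: 6.

6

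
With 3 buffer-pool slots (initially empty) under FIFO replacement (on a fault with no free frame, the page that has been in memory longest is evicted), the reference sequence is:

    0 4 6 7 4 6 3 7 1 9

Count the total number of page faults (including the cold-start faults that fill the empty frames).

7

0: fault, frames [0]
4: fault, frames [0, 4]
6: fault, frames [0, 4, 6]
7: fault, evict 0, frames [4, 6, 7]
4: hit
6: hit
3: fault, evict 4, frames [6, 7, 3]
7: hit
1: fault, evict 6, frames [7, 3, 1]
9: fault, evict 7, frames [3, 1, 9]
Page faults: 7.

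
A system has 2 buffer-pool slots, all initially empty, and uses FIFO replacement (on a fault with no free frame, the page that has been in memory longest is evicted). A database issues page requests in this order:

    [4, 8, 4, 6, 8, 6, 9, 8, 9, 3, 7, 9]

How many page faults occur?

8

4 → miss, frames [4]
8 → miss, frames [4, 8]
4 → hit
6 → miss, evict 4, frames [8, 6]
8 → hit
6 → hit
9 → miss, evict 8, frames [6, 9]
8 → miss, evict 6, frames [9, 8]
9 → hit
3 → miss, evict 9, frames [8, 3]
7 → miss, evict 8, frames [3, 7]
9 → miss, evict 3, frames [7, 9]
Page faults: 8.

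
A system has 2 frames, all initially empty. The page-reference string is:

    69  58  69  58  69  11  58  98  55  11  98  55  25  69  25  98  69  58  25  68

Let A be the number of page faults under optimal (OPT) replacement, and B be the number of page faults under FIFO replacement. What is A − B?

-2

Under OPT: F F . . . F . F F . F . F F . F . F F F → 12 faults.
Under FIFO: F F . . . F . F F F F F F F . F . F F F → 14 faults.
A − B = 12 − 14 = -2.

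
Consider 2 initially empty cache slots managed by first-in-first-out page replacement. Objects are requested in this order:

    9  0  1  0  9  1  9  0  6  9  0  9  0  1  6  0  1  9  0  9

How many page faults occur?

14

9: fault, frames [9]
0: fault, frames [9, 0]
1: fault, evict 9, frames [0, 1]
0: hit
9: fault, evict 0, frames [1, 9]
1: hit
9: hit
0: fault, evict 1, frames [9, 0]
6: fault, evict 9, frames [0, 6]
9: fault, evict 0, frames [6, 9]
0: fault, evict 6, frames [9, 0]
9: hit
0: hit
1: fault, evict 9, frames [0, 1]
6: fault, evict 0, frames [1, 6]
0: fault, evict 1, frames [6, 0]
1: fault, evict 6, frames [0, 1]
9: fault, evict 0, frames [1, 9]
0: fault, evict 1, frames [9, 0]
9: hit
Page faults: 14.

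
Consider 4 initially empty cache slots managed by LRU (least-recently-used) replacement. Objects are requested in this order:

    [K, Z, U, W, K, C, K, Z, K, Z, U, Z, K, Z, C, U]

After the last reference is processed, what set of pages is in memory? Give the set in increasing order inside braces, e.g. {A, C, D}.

K -> miss, frames {K}
Z -> miss, frames {K,Z}
U -> miss, frames {K,Z,U}
W -> miss, frames {K,Z,U,W}
K -> hit
C -> miss, evict Z, frames {U,W,K,C}
K -> hit
Z -> miss, evict U, frames {W,C,K,Z}
K -> hit
Z -> hit
U -> miss, evict W, frames {C,K,Z,U}
Z -> hit
K -> hit
Z -> hit
C -> hit
U -> hit

{C, K, U, Z}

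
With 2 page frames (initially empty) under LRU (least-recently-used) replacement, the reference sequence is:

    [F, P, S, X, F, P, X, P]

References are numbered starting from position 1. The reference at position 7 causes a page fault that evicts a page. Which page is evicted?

pos 1: F → miss, frames [F]
pos 2: P → miss, frames [F, P]
pos 3: S → miss, evict F, frames [P, S]
pos 4: X → miss, evict P, frames [S, X]
pos 5: F → miss, evict S, frames [X, F]
pos 6: P → miss, evict X, frames [F, P]
pos 7: X → miss, evict F, frames [P, X]
At position 7, page F is evicted.

F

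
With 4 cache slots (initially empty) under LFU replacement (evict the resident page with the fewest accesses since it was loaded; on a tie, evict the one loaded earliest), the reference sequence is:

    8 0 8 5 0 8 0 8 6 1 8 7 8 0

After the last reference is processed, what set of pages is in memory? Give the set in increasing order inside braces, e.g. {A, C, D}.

8: fault, frames (8)
0: fault, frames (8 0)
8: hit
5: fault, frames (8 0 5)
0: hit
8: hit
0: hit
8: hit
6: fault, frames (8 0 5 6)
1: fault, evict 5, frames (8 0 6 1)
8: hit
7: fault, evict 6, frames (8 0 1 7)
8: hit
0: hit

{0, 1, 7, 8}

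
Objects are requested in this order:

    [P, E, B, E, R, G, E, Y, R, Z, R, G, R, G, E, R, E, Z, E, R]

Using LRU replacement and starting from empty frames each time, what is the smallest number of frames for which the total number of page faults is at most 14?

2

f=1: 20 faults
f=2: 14 faults
f=3: 11 faults
f=4: 9 faults
f=5: 7 faults
f=6: 7 faults
f=7: 7 faults
Smallest f with faults ≤ 14 is 2.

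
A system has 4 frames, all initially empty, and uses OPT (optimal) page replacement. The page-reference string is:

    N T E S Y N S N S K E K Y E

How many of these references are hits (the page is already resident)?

8

N → fault, frames {N}
T → fault, frames {N,T}
E → fault, frames {N,T,E}
S → fault, frames {N,T,E,S}
Y → fault, evict T, frames {N,E,S,Y}
N → hit
S → hit
N → hit
S → hit
K → fault, evict S, frames {N,E,Y,K}
E → hit
K → hit
Y → hit
E → hit
Hits: 8.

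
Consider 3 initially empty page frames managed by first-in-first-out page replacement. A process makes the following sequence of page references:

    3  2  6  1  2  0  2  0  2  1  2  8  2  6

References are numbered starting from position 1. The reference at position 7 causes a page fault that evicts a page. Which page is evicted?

pos 1: 3 -> miss, frames (3)
pos 2: 2 -> miss, frames (3 2)
pos 3: 6 -> miss, frames (3 2 6)
pos 4: 1 -> miss, evict 3, frames (2 6 1)
pos 5: 2 -> hit
pos 6: 0 -> miss, evict 2, frames (6 1 0)
pos 7: 2 -> miss, evict 6, frames (1 0 2)
At position 7, page 6 is evicted.

6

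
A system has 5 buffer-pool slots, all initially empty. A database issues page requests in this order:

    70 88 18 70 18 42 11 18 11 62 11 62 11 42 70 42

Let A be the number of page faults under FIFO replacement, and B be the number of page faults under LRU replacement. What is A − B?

1

Under FIFO: F F F . . F F . . F . . . . F . → 7 faults.
Under LRU: F F F . . F F . . F . . . . . . → 6 faults.
A − B = 7 − 6 = 1.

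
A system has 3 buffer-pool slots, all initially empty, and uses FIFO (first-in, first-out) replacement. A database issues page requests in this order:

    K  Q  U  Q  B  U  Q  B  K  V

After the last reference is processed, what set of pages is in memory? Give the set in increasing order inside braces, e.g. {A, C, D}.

K -> miss, frames [K]
Q -> miss, frames [K, Q]
U -> miss, frames [K, Q, U]
Q -> hit
B -> miss, evict K, frames [Q, U, B]
U -> hit
Q -> hit
B -> hit
K -> miss, evict Q, frames [U, B, K]
V -> miss, evict U, frames [B, K, V]

{B, K, V}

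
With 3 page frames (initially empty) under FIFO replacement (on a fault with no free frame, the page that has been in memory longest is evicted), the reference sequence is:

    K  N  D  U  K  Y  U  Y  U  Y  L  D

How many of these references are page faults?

8

K: fault, frames {K}
N: fault, frames {K,N}
D: fault, frames {K,N,D}
U: fault, evict K, frames {N,D,U}
K: fault, evict N, frames {D,U,K}
Y: fault, evict D, frames {U,K,Y}
U: hit
Y: hit
U: hit
Y: hit
L: fault, evict U, frames {K,Y,L}
D: fault, evict K, frames {Y,L,D}
Page faults: 8.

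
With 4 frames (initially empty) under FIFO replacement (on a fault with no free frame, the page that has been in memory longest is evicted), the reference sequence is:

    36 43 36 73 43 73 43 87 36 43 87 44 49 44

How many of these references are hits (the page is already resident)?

36 → fault, frames (36)
43 → fault, frames (36 43)
36 → hit
73 → fault, frames (36 43 73)
43 → hit
73 → hit
43 → hit
87 → fault, frames (36 43 73 87)
36 → hit
43 → hit
87 → hit
44 → fault, evict 36, frames (43 73 87 44)
49 → fault, evict 43, frames (73 87 44 49)
44 → hit
Hits: 8.

8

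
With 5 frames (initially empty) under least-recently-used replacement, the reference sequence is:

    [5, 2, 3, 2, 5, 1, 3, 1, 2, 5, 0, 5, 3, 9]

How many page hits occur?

5 -> miss, frames {5}
2 -> miss, frames {5,2}
3 -> miss, frames {5,2,3}
2 -> hit
5 -> hit
1 -> miss, frames {3,2,5,1}
3 -> hit
1 -> hit
2 -> hit
5 -> hit
0 -> miss, frames {3,1,2,5,0}
5 -> hit
3 -> hit
9 -> miss, evict 1, frames {2,0,5,3,9}
Hits: 8.

8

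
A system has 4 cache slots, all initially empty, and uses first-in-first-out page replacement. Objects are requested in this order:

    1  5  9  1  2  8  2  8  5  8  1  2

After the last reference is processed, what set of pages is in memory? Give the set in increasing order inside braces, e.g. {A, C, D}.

1 -> miss, frames (1)
5 -> miss, frames (1 5)
9 -> miss, frames (1 5 9)
1 -> hit
2 -> miss, frames (1 5 9 2)
8 -> miss, evict 1, frames (5 9 2 8)
2 -> hit
8 -> hit
5 -> hit
8 -> hit
1 -> miss, evict 5, frames (9 2 8 1)
2 -> hit

{1, 2, 8, 9}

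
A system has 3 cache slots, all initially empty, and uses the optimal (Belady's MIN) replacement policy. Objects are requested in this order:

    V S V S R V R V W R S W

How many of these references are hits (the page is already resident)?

8

V: fault, frames {V}
S: fault, frames {V,S}
V: hit
S: hit
R: fault, frames {V,S,R}
V: hit
R: hit
V: hit
W: fault, evict V, frames {S,R,W}
R: hit
S: hit
W: hit
Hits: 8.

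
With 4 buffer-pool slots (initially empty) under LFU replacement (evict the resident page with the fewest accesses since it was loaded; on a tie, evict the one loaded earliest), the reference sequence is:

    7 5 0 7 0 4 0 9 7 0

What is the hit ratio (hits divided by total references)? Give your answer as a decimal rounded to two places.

0.50

7: miss, frames [7]
5: miss, frames [7, 5]
0: miss, frames [7, 5, 0]
7: hit
0: hit
4: miss, frames [7, 5, 0, 4]
0: hit
9: miss, evict 5, frames [7, 0, 4, 9]
7: hit
0: hit
Hits: 5 of 10 references → 5/10 = 0.5000.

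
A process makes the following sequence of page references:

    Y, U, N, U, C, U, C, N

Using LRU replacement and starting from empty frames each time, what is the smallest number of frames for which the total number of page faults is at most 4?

f=1: 8 faults
f=2: 5 faults
f=3: 4 faults
f=4: 4 faults
Smallest f with faults ≤ 4 is 3.

3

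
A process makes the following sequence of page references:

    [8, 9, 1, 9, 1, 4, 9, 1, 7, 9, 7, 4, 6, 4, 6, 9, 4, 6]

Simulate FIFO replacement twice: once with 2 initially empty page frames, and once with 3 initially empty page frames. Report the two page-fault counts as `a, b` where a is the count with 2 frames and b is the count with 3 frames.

2 frames: F F F . . F F F F F . F F . . F F F → 13 faults.
3 frames: F F F . . F . . F F . . F F . . . . → 8 faults.
8 < 13: adding a frame reduced faults, as is typical.

13, 8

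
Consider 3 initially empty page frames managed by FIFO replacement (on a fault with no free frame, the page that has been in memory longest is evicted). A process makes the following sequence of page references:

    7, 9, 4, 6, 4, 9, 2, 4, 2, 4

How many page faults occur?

5

7 → fault, frames (7)
9 → fault, frames (7 9)
4 → fault, frames (7 9 4)
6 → fault, evict 7, frames (9 4 6)
4 → hit
9 → hit
2 → fault, evict 9, frames (4 6 2)
4 → hit
2 → hit
4 → hit
Page faults: 5.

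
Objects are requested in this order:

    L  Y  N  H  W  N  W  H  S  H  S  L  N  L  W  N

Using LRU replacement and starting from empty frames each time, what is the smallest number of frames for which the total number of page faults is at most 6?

6

f=1: 16 faults
f=2: 12 faults
f=3: 9 faults
f=4: 9 faults
f=5: 7 faults
f=6: 6 faults
Smallest f with faults ≤ 6 is 6.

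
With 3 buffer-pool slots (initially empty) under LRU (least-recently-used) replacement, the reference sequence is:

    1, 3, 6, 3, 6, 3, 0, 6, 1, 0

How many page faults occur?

5

1 -> miss, frames {1}
3 -> miss, frames {1,3}
6 -> miss, frames {1,3,6}
3 -> hit
6 -> hit
3 -> hit
0 -> miss, evict 1, frames {6,3,0}
6 -> hit
1 -> miss, evict 3, frames {0,6,1}
0 -> hit
Page faults: 5.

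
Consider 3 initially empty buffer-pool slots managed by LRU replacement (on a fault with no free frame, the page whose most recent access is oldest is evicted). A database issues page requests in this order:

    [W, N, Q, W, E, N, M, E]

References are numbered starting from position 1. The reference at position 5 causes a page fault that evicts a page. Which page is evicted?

N

pos 1: W: miss, frames {W}
pos 2: N: miss, frames {W,N}
pos 3: Q: miss, frames {W,N,Q}
pos 4: W: hit
pos 5: E: miss, evict N, frames {Q,W,E}
At position 5, page N is evicted.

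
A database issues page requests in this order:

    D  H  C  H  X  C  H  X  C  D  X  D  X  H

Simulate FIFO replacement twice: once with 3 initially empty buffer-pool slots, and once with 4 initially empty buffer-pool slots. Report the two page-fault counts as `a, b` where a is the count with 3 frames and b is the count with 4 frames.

6, 4

3 frames: F F F . F . . . . F . . . F → 6 faults.
4 frames: F F F . F . . . . . . . . . → 4 faults.
4 < 6: adding a frame reduced faults, as is typical.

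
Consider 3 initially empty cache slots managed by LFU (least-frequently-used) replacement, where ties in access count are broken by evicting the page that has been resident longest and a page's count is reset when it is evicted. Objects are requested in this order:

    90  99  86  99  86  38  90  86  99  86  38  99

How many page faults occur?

6

90 -> miss, frames (90)
99 -> miss, frames (90 99)
86 -> miss, frames (90 99 86)
99 -> hit
86 -> hit
38 -> miss, evict 90, frames (99 86 38)
90 -> miss, evict 38, frames (99 86 90)
86 -> hit
99 -> hit
86 -> hit
38 -> miss, evict 90, frames (99 86 38)
99 -> hit
Page faults: 6.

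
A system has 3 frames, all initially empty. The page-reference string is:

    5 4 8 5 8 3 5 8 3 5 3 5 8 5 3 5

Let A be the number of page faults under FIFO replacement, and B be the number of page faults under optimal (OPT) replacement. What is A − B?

Under FIFO: F F F . . F F . . . . . . . . . → 5 faults.
Under OPT: F F F . . F . . . . . . . . . . → 4 faults.
A − B = 5 − 4 = 1.

1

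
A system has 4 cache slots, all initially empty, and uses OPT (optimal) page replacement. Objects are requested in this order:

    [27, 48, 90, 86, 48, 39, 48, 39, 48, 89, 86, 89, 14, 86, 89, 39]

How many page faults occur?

27 → fault, frames (27)
48 → fault, frames (27 48)
90 → fault, frames (27 48 90)
86 → fault, frames (27 48 90 86)
48 → hit
39 → fault, evict 90, frames (27 48 86 39)
48 → hit
39 → hit
48 → hit
89 → fault, evict 48, frames (27 86 39 89)
86 → hit
89 → hit
14 → fault, evict 27, frames (86 39 89 14)
86 → hit
89 → hit
39 → hit
Page faults: 7.

7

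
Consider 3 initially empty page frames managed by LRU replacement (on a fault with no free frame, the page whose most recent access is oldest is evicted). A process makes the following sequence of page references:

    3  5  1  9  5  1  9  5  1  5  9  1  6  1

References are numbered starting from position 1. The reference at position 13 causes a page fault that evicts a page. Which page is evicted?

5

pos 1: 3 -> miss, frames [3]
pos 2: 5 -> miss, frames [3, 5]
pos 3: 1 -> miss, frames [3, 5, 1]
pos 4: 9 -> miss, evict 3, frames [5, 1, 9]
pos 5: 5 -> hit
pos 6: 1 -> hit
pos 7: 9 -> hit
pos 8: 5 -> hit
pos 9: 1 -> hit
pos 10: 5 -> hit
pos 11: 9 -> hit
pos 12: 1 -> hit
pos 13: 6 -> miss, evict 5, frames [9, 1, 6]
At position 13, page 5 is evicted.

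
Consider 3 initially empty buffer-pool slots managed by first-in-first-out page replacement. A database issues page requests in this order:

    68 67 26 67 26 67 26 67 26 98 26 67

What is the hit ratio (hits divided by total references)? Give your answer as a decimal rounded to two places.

0.67

68 -> fault, frames {68}
67 -> fault, frames {68,67}
26 -> fault, frames {68,67,26}
67 -> hit
26 -> hit
67 -> hit
26 -> hit
67 -> hit
26 -> hit
98 -> fault, evict 68, frames {67,26,98}
26 -> hit
67 -> hit
Hits: 8 of 12 references → 8/12 = 0.6667.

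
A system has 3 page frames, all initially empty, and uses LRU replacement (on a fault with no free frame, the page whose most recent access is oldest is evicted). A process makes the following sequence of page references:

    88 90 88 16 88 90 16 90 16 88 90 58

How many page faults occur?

4

88 → fault, frames (88)
90 → fault, frames (88 90)
88 → hit
16 → fault, frames (90 88 16)
88 → hit
90 → hit
16 → hit
90 → hit
16 → hit
88 → hit
90 → hit
58 → fault, evict 16, frames (88 90 58)
Page faults: 4.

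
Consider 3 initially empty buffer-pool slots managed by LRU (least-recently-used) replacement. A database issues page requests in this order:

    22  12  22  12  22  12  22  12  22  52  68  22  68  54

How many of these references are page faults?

5

22 → miss, frames [22]
12 → miss, frames [22, 12]
22 → hit
12 → hit
22 → hit
12 → hit
22 → hit
12 → hit
22 → hit
52 → miss, frames [12, 22, 52]
68 → miss, evict 12, frames [22, 52, 68]
22 → hit
68 → hit
54 → miss, evict 52, frames [22, 68, 54]
Page faults: 5.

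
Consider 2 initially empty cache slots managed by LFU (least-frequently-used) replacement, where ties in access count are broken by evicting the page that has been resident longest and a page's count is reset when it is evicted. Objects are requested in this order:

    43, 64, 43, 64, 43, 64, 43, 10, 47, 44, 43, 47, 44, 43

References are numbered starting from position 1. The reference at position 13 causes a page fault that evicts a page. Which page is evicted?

47

pos 1: 43 → miss, frames {43}
pos 2: 64 → miss, frames {43,64}
pos 3: 43 → hit
pos 4: 64 → hit
pos 5: 43 → hit
pos 6: 64 → hit
pos 7: 43 → hit
pos 8: 10 → miss, evict 64, frames {43,10}
pos 9: 47 → miss, evict 10, frames {43,47}
pos 10: 44 → miss, evict 47, frames {43,44}
pos 11: 43 → hit
pos 12: 47 → miss, evict 44, frames {43,47}
pos 13: 44 → miss, evict 47, frames {43,44}
At position 13, page 47 is evicted.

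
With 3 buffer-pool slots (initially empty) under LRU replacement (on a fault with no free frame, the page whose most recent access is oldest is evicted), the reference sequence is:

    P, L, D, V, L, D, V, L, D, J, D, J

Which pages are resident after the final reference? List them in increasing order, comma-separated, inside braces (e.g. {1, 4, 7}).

P: fault, frames (P)
L: fault, frames (P L)
D: fault, frames (P L D)
V: fault, evict P, frames (L D V)
L: hit
D: hit
V: hit
L: hit
D: hit
J: fault, evict V, frames (L D J)
D: hit
J: hit

{D, J, L}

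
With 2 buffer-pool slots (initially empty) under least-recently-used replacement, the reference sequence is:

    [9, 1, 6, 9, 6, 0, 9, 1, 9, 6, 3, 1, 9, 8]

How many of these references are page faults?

12

9: fault, frames {9}
1: fault, frames {9,1}
6: fault, evict 9, frames {1,6}
9: fault, evict 1, frames {6,9}
6: hit
0: fault, evict 9, frames {6,0}
9: fault, evict 6, frames {0,9}
1: fault, evict 0, frames {9,1}
9: hit
6: fault, evict 1, frames {9,6}
3: fault, evict 9, frames {6,3}
1: fault, evict 6, frames {3,1}
9: fault, evict 3, frames {1,9}
8: fault, evict 1, frames {9,8}
Page faults: 12.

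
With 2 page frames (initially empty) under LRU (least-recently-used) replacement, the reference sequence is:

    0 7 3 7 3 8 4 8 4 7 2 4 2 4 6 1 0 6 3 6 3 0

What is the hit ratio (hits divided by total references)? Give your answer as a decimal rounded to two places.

0 → miss, frames {0}
7 → miss, frames {0,7}
3 → miss, evict 0, frames {7,3}
7 → hit
3 → hit
8 → miss, evict 7, frames {3,8}
4 → miss, evict 3, frames {8,4}
8 → hit
4 → hit
7 → miss, evict 8, frames {4,7}
2 → miss, evict 4, frames {7,2}
4 → miss, evict 7, frames {2,4}
2 → hit
4 → hit
6 → miss, evict 2, frames {4,6}
1 → miss, evict 4, frames {6,1}
0 → miss, evict 6, frames {1,0}
6 → miss, evict 1, frames {0,6}
3 → miss, evict 0, frames {6,3}
6 → hit
3 → hit
0 → miss, evict 6, frames {3,0}
Hits: 8 of 22 references → 8/22 = 0.3636.

0.36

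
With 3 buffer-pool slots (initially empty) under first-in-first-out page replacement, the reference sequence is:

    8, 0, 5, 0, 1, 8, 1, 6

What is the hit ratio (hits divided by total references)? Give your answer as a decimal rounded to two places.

0.25

8 -> fault, frames (8)
0 -> fault, frames (8 0)
5 -> fault, frames (8 0 5)
0 -> hit
1 -> fault, evict 8, frames (0 5 1)
8 -> fault, evict 0, frames (5 1 8)
1 -> hit
6 -> fault, evict 5, frames (1 8 6)
Hits: 2 of 8 references → 2/8 = 0.2500.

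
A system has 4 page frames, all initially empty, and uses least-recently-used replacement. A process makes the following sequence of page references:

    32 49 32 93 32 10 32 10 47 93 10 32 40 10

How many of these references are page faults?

6

32 -> fault, frames {32}
49 -> fault, frames {32,49}
32 -> hit
93 -> fault, frames {49,32,93}
32 -> hit
10 -> fault, frames {49,93,32,10}
32 -> hit
10 -> hit
47 -> fault, evict 49, frames {93,32,10,47}
93 -> hit
10 -> hit
32 -> hit
40 -> fault, evict 47, frames {93,10,32,40}
10 -> hit
Page faults: 6.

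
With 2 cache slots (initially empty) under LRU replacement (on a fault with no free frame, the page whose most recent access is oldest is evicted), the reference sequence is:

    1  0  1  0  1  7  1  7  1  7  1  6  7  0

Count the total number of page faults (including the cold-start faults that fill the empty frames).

6

1: fault, frames {1}
0: fault, frames {1,0}
1: hit
0: hit
1: hit
7: fault, evict 0, frames {1,7}
1: hit
7: hit
1: hit
7: hit
1: hit
6: fault, evict 7, frames {1,6}
7: fault, evict 1, frames {6,7}
0: fault, evict 6, frames {7,0}
Page faults: 6.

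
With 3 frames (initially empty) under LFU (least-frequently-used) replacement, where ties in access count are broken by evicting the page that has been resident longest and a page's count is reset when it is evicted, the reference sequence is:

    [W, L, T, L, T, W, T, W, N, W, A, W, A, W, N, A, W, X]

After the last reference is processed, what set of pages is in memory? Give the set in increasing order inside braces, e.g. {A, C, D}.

W: miss, frames (W)
L: miss, frames (W L)
T: miss, frames (W L T)
L: hit
T: hit
W: hit
T: hit
W: hit
N: miss, evict L, frames (W T N)
W: hit
A: miss, evict N, frames (W T A)
W: hit
A: hit
W: hit
N: miss, evict A, frames (W T N)
A: miss, evict N, frames (W T A)
W: hit
X: miss, evict A, frames (W T X)

{T, W, X}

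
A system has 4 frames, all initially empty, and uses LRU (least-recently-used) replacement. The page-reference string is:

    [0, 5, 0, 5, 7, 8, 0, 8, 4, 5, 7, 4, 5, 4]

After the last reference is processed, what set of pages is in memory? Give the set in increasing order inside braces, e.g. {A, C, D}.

{4, 5, 7, 8}

0 -> fault, frames (0)
5 -> fault, frames (0 5)
0 -> hit
5 -> hit
7 -> fault, frames (0 5 7)
8 -> fault, frames (0 5 7 8)
0 -> hit
8 -> hit
4 -> fault, evict 5, frames (7 0 8 4)
5 -> fault, evict 7, frames (0 8 4 5)
7 -> fault, evict 0, frames (8 4 5 7)
4 -> hit
5 -> hit
4 -> hit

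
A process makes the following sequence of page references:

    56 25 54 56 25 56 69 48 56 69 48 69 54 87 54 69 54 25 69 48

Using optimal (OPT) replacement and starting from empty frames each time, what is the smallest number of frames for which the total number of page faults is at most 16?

f=1: 20 faults
f=2: 12 faults
f=3: 9 faults
f=4: 7 faults
f=5: 6 faults
f=6: 6 faults
Smallest f with faults ≤ 16 is 2.

2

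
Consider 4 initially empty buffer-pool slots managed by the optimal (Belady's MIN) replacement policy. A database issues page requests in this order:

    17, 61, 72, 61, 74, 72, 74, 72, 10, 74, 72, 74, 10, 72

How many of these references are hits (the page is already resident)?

17 → miss, frames {17}
61 → miss, frames {17,61}
72 → miss, frames {17,61,72}
61 → hit
74 → miss, frames {17,61,72,74}
72 → hit
74 → hit
72 → hit
10 → miss, evict 61, frames {17,72,74,10}
74 → hit
72 → hit
74 → hit
10 → hit
72 → hit
Hits: 9.

9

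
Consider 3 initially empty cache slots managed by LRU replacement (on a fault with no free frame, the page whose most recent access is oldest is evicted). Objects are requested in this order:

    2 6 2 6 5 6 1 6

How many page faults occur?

4

2 → fault, frames [2]
6 → fault, frames [2, 6]
2 → hit
6 → hit
5 → fault, frames [2, 6, 5]
6 → hit
1 → fault, evict 2, frames [5, 6, 1]
6 → hit
Page faults: 4.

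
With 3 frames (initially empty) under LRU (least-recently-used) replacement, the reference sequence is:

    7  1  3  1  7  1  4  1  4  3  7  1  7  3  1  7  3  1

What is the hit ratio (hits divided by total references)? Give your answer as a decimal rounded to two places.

7: fault, frames {7}
1: fault, frames {7,1}
3: fault, frames {7,1,3}
1: hit
7: hit
1: hit
4: fault, evict 3, frames {7,1,4}
1: hit
4: hit
3: fault, evict 7, frames {1,4,3}
7: fault, evict 1, frames {4,3,7}
1: fault, evict 4, frames {3,7,1}
7: hit
3: hit
1: hit
7: hit
3: hit
1: hit
Hits: 11 of 18 references → 11/18 = 0.6111.

0.61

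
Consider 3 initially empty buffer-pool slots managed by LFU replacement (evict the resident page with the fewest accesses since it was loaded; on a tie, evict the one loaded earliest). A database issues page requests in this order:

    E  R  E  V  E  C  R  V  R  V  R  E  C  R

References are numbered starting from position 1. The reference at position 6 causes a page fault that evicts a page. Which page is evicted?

R

pos 1: E → miss, frames [E]
pos 2: R → miss, frames [E, R]
pos 3: E → hit
pos 4: V → miss, frames [E, R, V]
pos 5: E → hit
pos 6: C → miss, evict R, frames [E, V, C]
At position 6, page R is evicted.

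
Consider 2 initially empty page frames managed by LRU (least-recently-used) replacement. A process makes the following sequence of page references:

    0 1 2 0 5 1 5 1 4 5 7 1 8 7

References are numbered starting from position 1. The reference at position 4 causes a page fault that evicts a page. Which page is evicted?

pos 1: 0 → fault, frames (0)
pos 2: 1 → fault, frames (0 1)
pos 3: 2 → fault, evict 0, frames (1 2)
pos 4: 0 → fault, evict 1, frames (2 0)
At position 4, page 1 is evicted.

1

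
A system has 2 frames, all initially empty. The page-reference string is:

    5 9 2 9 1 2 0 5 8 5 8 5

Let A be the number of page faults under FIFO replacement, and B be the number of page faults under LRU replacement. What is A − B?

-1

Under FIFO: F F F . F . F F F . . . → 7 faults.
Under LRU: F F F . F F F F F . . . → 8 faults.
A − B = 7 − 8 = -1.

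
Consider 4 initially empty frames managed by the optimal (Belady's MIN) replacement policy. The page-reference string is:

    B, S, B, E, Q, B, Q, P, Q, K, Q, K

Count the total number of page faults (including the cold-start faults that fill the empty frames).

6

B: miss, frames {B}
S: miss, frames {B,S}
B: hit
E: miss, frames {B,S,E}
Q: miss, frames {B,S,E,Q}
B: hit
Q: hit
P: miss, evict E, frames {B,S,Q,P}
Q: hit
K: miss, evict P, frames {B,S,Q,K}
Q: hit
K: hit
Page faults: 6.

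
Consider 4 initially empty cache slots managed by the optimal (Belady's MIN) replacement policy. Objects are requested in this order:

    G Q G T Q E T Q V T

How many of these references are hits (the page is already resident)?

5

G → miss, frames (G)
Q → miss, frames (G Q)
G → hit
T → miss, frames (G Q T)
Q → hit
E → miss, frames (G Q T E)
T → hit
Q → hit
V → miss, evict E, frames (G Q T V)
T → hit
Hits: 5.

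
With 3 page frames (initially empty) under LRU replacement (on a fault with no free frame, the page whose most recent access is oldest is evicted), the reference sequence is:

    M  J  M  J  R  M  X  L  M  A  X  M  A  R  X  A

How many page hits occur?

7

M: miss, frames (M)
J: miss, frames (M J)
M: hit
J: hit
R: miss, frames (M J R)
M: hit
X: miss, evict J, frames (R M X)
L: miss, evict R, frames (M X L)
M: hit
A: miss, evict X, frames (L M A)
X: miss, evict L, frames (M A X)
M: hit
A: hit
R: miss, evict X, frames (M A R)
X: miss, evict M, frames (A R X)
A: hit
Hits: 7.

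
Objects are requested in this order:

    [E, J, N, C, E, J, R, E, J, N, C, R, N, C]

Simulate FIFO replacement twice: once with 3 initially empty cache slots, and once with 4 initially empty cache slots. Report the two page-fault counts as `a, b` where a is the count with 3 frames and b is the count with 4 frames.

9, 10

3 frames: F F F F F F F . . F F . . . → 9 faults.
4 frames: F F F F . . F F F F F F . . → 10 faults.
10 > 9: adding a frame increased faults — Belady's anomaly.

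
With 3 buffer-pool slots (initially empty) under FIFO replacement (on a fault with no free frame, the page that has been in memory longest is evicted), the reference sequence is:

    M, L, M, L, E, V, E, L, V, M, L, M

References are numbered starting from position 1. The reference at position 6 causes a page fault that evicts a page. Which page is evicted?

M

pos 1: M → miss, frames (M)
pos 2: L → miss, frames (M L)
pos 3: M → hit
pos 4: L → hit
pos 5: E → miss, frames (M L E)
pos 6: V → miss, evict M, frames (L E V)
At position 6, page M is evicted.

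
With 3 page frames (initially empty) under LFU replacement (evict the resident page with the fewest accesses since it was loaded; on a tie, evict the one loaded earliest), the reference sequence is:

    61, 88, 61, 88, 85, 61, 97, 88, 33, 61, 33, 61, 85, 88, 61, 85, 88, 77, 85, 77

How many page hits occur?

11

61: miss, frames (61)
88: miss, frames (61 88)
61: hit
88: hit
85: miss, frames (61 88 85)
61: hit
97: miss, evict 85, frames (61 88 97)
88: hit
33: miss, evict 97, frames (61 88 33)
61: hit
33: hit
61: hit
85: miss, evict 33, frames (61 88 85)
88: hit
61: hit
85: hit
88: hit
77: miss, evict 85, frames (61 88 77)
85: miss, evict 77, frames (61 88 85)
77: miss, evict 85, frames (61 88 77)
Hits: 11.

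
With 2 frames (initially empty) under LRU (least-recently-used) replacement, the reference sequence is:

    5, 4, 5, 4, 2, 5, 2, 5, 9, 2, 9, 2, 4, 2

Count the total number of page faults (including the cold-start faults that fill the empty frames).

7

5: miss, frames {5}
4: miss, frames {5,4}
5: hit
4: hit
2: miss, evict 5, frames {4,2}
5: miss, evict 4, frames {2,5}
2: hit
5: hit
9: miss, evict 2, frames {5,9}
2: miss, evict 5, frames {9,2}
9: hit
2: hit
4: miss, evict 9, frames {2,4}
2: hit
Page faults: 7.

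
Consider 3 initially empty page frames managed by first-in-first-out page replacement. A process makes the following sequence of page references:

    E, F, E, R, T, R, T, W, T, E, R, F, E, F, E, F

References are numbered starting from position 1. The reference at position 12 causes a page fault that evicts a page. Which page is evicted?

pos 1: E → fault, frames (E)
pos 2: F → fault, frames (E F)
pos 3: E → hit
pos 4: R → fault, frames (E F R)
pos 5: T → fault, evict E, frames (F R T)
pos 6: R → hit
pos 7: T → hit
pos 8: W → fault, evict F, frames (R T W)
pos 9: T → hit
pos 10: E → fault, evict R, frames (T W E)
pos 11: R → fault, evict T, frames (W E R)
pos 12: F → fault, evict W, frames (E R F)
At position 12, page W is evicted.

W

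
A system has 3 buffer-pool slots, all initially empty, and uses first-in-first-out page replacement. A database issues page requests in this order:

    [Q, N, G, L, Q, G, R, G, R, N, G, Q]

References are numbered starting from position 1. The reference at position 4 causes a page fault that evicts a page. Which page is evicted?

Q

pos 1: Q: fault, frames [Q]
pos 2: N: fault, frames [Q, N]
pos 3: G: fault, frames [Q, N, G]
pos 4: L: fault, evict Q, frames [N, G, L]
At position 4, page Q is evicted.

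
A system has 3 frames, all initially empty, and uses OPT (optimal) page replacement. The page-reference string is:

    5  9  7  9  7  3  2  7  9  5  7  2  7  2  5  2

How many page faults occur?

5 → miss, frames (5)
9 → miss, frames (5 9)
7 → miss, frames (5 9 7)
9 → hit
7 → hit
3 → miss, evict 5, frames (9 7 3)
2 → miss, evict 3, frames (9 7 2)
7 → hit
9 → hit
5 → miss, evict 9, frames (7 2 5)
7 → hit
2 → hit
7 → hit
2 → hit
5 → hit
2 → hit
Page faults: 6.

6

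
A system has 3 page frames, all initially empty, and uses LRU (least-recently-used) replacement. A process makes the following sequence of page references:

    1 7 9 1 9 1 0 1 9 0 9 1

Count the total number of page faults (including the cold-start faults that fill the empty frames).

4

1 → miss, frames (1)
7 → miss, frames (1 7)
9 → miss, frames (1 7 9)
1 → hit
9 → hit
1 → hit
0 → miss, evict 7, frames (9 1 0)
1 → hit
9 → hit
0 → hit
9 → hit
1 → hit
Page faults: 4.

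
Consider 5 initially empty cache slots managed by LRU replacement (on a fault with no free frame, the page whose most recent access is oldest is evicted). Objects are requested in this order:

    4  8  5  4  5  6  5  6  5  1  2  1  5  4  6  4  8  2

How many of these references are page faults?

8

4: fault, frames (4)
8: fault, frames (4 8)
5: fault, frames (4 8 5)
4: hit
5: hit
6: fault, frames (8 4 5 6)
5: hit
6: hit
5: hit
1: fault, frames (8 4 6 5 1)
2: fault, evict 8, frames (4 6 5 1 2)
1: hit
5: hit
4: hit
6: hit
4: hit
8: fault, evict 2, frames (1 5 6 4 8)
2: fault, evict 1, frames (5 6 4 8 2)
Page faults: 8.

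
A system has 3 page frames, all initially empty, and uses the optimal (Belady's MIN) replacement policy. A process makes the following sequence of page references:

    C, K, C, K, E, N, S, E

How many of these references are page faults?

C -> miss, frames (C)
K -> miss, frames (C K)
C -> hit
K -> hit
E -> miss, frames (C K E)
N -> miss, evict K, frames (C E N)
S -> miss, evict N, frames (C E S)
E -> hit
Page faults: 5.

5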